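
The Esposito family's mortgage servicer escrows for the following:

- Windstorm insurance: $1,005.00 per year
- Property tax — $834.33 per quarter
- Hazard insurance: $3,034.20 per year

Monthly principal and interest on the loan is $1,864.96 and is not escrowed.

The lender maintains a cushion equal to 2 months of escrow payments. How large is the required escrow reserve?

$1,229.42

Windstorm insurance — $1,005.00
Property tax — $834.33 × 4 = $3,337.32
Hazard insurance — $3,034.20
Yearly total = $7,376.52
Monthly = $7,376.52 / 12 = $614.71
Reserve = 2 × $614.71 = $1,229.42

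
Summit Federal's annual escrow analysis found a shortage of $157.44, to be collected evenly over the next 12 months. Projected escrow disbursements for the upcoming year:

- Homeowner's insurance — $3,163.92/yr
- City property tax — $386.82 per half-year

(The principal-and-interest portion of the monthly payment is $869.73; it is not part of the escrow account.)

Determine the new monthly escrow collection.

$341.25

Homeowner's insurance — $3,163.92 per year
City property tax — $386.82 × 2 = $773.64 per year
Combined annual = $3,937.56
Per month = $3,937.56 / 12 = $328.13
Monthly shortage recovery: $157.44 ÷ 12 = $13.12
Adjusted monthly = $328.13 + $13.12 = $341.25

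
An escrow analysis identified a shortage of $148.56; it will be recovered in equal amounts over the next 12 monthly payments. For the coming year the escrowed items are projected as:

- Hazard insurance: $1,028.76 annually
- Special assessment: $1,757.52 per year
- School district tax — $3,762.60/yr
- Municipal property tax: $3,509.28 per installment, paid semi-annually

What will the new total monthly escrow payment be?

$1,143.00

Hazard insurance = $1,028.76 annually
Special assessment = $1,757.52 annually
School district tax = $3,762.60 annually
Municipal property tax = $3,509.28 × 2 = $7,018.56 annually
Combined annual = $1,028.76 + $1,757.52 + $3,762.60 + $7,018.56 = $13,567.44
Monthly = $13,567.44 ÷ 12 = $1,130.62
Shortage per month = $148.56 / 12 = $12.38
Adjusted monthly = $1,130.62 + $12.38 = $1,143.00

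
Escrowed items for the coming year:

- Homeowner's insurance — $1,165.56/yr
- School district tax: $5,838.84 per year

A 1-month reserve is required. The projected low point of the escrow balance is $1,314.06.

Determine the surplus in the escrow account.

Homeowner's insurance: $1,165.56 per year
School district tax: $5,838.84 per year
Total annual escrow = $7,004.40
Monthly = $7,004.40 / 12 = $583.70
Required cushion = 1 × $583.70 = $583.70
Excess over cushion: $1,314.06 − $583.70 = $730.36

$730.36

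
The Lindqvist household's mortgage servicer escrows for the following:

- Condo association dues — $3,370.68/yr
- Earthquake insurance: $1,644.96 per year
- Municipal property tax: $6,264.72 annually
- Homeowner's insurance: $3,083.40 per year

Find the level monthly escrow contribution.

$1,196.98

Condo association dues = $3,370.68 per year
Earthquake insurance = $1,644.96 per year
Municipal property tax = $6,264.72 per year
Homeowner's insurance = $3,083.40 per year
Total annual escrow = $3,370.68 + $1,644.96 + $6,264.72 + $3,083.40 = $14,363.76
Base monthly escrow = $14,363.76 ÷ 12 = $1,196.98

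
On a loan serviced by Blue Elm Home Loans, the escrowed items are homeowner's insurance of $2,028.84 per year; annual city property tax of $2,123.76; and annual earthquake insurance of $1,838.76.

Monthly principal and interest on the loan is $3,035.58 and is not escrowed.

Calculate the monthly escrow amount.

Homeowner's insurance — $2,028.84/yr
City property tax — $2,123.76/yr
Earthquake insurance — $1,838.76/yr
Annual escrow total = $5,991.36
Per month = $5,991.36 ÷ 12 = $499.28

$499.28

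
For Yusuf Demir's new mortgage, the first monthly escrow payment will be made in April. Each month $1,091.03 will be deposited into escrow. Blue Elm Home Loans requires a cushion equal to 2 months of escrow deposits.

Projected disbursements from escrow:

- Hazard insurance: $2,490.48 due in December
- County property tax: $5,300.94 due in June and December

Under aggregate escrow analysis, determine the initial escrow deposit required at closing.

$5,455.15

Cushion = 2 × $1,091.03 = $2,182.06
Trial balance (start $0, +$1,091.03 each month, − disbursements):
  Apr: +$1,091.03 → $1,091.03
  May: +$1,091.03 → $2,182.06
  Jun: +$1,091.03 − $5,300.94 → -$2,027.85
  Jul: +$1,091.03 → -$936.82
  Aug: +$1,091.03 → $154.21
  Sep: +$1,091.03 → $1,245.24
  Oct: +$1,091.03 → $2,336.27
  Nov: +$1,091.03 → $3,427.30
  Dec: +$1,091.03 − $7,791.42 → -$3,273.09
  Jan: +$1,091.03 → -$2,182.06
  Feb: +$1,091.03 → -$1,091.03
  Mar: +$1,091.03 → $0.00
Lowest trial balance = -$3,273.09 (Dec)
Initial deposit = cushion − low point = $2,182.06 − (-$3,273.09) = $5,455.15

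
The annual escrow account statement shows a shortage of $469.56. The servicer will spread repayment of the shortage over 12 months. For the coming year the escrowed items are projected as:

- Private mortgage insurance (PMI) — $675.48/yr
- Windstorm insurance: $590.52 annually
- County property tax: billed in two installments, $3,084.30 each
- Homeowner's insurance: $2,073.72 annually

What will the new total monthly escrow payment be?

$831.49

Private mortgage insurance (PMI) — $675.48/yr
Windstorm insurance — $590.52/yr
County property tax — $3,084.30 × 2 = $6,168.60/yr
Homeowner's insurance — $2,073.72/yr
Combined annual = $675.48 + $590.52 + $6,168.60 + $2,073.72 = $9,508.32
Monthly escrow = $9,508.32 ÷ 12 = $792.36
Shortage spread = $469.56 / 12 = $39.13/mo
New monthly escrow = $792.36 + $39.13 = $831.49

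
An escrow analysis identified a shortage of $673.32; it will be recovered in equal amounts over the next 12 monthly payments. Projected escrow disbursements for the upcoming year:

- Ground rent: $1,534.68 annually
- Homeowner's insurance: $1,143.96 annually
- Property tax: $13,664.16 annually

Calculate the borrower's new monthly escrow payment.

Ground rent — $1,534.68 annually
Homeowner's insurance — $1,143.96 annually
Property tax — $13,664.16 annually
Total per year = $16,342.80
Base monthly escrow = $16,342.80 / 12 = $1,361.90
Monthly shortage recovery: $673.32 ÷ 12 = $56.11
Adjusted monthly = $1,361.90 + $56.11 = $1,418.01

$1,418.01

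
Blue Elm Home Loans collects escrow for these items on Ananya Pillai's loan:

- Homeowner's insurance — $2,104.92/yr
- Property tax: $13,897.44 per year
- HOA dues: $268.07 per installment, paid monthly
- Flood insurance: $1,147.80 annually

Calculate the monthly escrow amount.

Homeowner's insurance — $2,104.92 annually
Property tax — $13,897.44 annually
HOA dues — $268.07 × 12 = $3,216.84 annually
Flood insurance — $1,147.80 annually
Combined annual = $20,367.00
Per month = $20,367.00 / 12 = $1,697.25

$1,697.25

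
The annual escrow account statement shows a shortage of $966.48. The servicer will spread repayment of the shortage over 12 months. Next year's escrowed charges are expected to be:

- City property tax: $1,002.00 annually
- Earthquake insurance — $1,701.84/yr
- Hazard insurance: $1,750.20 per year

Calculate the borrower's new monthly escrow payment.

City property tax = $1,002.00/yr
Earthquake insurance = $1,701.84/yr
Hazard insurance = $1,750.20/yr
Total annual escrow = $1,002.00 + $1,701.84 + $1,750.20 = $4,454.04
Monthly escrow = $4,454.04 / 12 = $371.17
Shortage per month = $966.48 / 12 = $80.54
Adjusted monthly = $371.17 + $80.54 = $451.71

$451.71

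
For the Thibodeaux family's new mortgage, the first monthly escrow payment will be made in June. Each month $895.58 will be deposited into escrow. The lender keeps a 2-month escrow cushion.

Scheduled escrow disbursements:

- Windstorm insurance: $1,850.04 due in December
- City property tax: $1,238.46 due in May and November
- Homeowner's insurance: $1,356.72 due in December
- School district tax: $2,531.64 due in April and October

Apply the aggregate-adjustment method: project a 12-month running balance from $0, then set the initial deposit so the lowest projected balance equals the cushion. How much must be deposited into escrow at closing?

Cushion = 2 × $895.58 = $1,791.16
Trial balance (start $0, +$895.58 each month, − disbursements):
  Jun: +$895.58 → $895.58
  Jul: +$895.58 → $1,791.16
  Aug: +$895.58 → $2,686.74
  Sep: +$895.58 → $3,582.32
  Oct: +$895.58 − $2,531.64 → $1,946.26
  Nov: +$895.58 − $1,238.46 → $1,603.38
  Dec: +$895.58 − $3,206.76 → -$707.80
  Jan: +$895.58 → $187.78
  Feb: +$895.58 → $1,083.36
  Mar: +$895.58 → $1,978.94
  Apr: +$895.58 − $2,531.64 → $342.88
  May: +$895.58 − $1,238.46 → $0.00
Lowest trial balance = -$707.80 (Dec)
Initial deposit = cushion − low point = $1,791.16 − (-$707.80) = $2,498.96

$2,498.96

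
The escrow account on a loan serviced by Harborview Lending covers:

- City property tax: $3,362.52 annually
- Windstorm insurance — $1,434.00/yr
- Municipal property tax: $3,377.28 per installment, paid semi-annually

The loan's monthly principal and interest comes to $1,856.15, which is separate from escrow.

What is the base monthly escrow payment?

City property tax — $3,362.52 annually
Windstorm insurance — $1,434.00 annually
Municipal property tax — $3,377.28 × 2 = $6,754.56 annually
Total per year = $3,362.52 + $1,434.00 + $6,754.56 = $11,551.08
Base monthly escrow = $11,551.08 ÷ 12 = $962.59

$962.59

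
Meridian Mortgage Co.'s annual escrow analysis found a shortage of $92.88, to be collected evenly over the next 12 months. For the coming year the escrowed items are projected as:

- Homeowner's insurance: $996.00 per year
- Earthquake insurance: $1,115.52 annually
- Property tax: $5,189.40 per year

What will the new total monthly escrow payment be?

Homeowner's insurance = $996.00/yr
Earthquake insurance = $1,115.52/yr
Property tax = $5,189.40/yr
Yearly total = $996.00 + $1,115.52 + $5,189.40 = $7,300.92
Per month = $7,300.92 ÷ 12 = $608.41
Monthly shortage recovery: $92.88 ÷ 12 = $7.74
Adjusted monthly = $608.41 + $7.74 = $616.15

$616.15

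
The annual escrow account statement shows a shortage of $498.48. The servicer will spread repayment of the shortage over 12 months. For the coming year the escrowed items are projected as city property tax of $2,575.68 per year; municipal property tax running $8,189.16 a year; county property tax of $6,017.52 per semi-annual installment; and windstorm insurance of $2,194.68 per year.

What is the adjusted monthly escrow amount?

City property tax: $2,575.68
Municipal property tax: $8,189.16
County property tax: $6,017.52 × 2 = $12,035.04
Windstorm insurance: $2,194.68
Annual escrow total = $2,575.68 + $8,189.16 + $12,035.04 + $2,194.68 = $24,994.56
Base monthly escrow = $24,994.56 ÷ 12 = $2,082.88
Monthly shortage recovery: $498.48 / 12 = $41.54
New monthly escrow = $2,082.88 + $41.54 = $2,124.42

$2,124.42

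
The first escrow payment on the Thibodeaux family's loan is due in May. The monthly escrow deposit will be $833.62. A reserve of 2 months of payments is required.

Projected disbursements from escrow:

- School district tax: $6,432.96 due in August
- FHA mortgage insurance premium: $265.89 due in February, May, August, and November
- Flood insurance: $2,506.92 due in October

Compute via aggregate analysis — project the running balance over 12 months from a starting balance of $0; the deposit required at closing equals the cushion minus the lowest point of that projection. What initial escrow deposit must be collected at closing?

Cushion = 2 × $833.62 = $1,667.24
Trial balance (start $0, +$833.62 each month, − disbursements):
  May: +$833.62 − $265.89 → $567.73
  Jun: +$833.62 → $1,401.35
  Jul: +$833.62 → $2,234.97
  Aug: +$833.62 − $6,698.85 → -$3,630.26
  Sep: +$833.62 → -$2,796.64
  Oct: +$833.62 − $2,506.92 → -$4,469.94
  Nov: +$833.62 − $265.89 → -$3,902.21
  Dec: +$833.62 → -$3,068.59
  Jan: +$833.62 → -$2,234.97
  Feb: +$833.62 − $265.89 → -$1,667.24
  Mar: +$833.62 → -$833.62
  Apr: +$833.62 → $0.00
Lowest trial balance = -$4,469.94 (Oct)
Initial deposit = cushion − low point = $1,667.24 − (-$4,469.94) = $6,137.18

$6,137.18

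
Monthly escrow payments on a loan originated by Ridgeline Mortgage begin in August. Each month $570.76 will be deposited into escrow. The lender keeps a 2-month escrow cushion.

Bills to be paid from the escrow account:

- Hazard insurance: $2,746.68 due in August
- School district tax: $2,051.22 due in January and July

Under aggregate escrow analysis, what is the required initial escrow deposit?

$3,317.44

Cushion = 2 × $570.76 = $1,141.52
Trial balance (start $0, +$570.76 each month, − disbursements):
  Aug: +$570.76 − $2,746.68 → -$2,175.92
  Sep: +$570.76 → -$1,605.16
  Oct: +$570.76 → -$1,034.40
  Nov: +$570.76 → -$463.64
  Dec: +$570.76 → $107.12
  Jan: +$570.76 − $2,051.22 → -$1,373.34
  Feb: +$570.76 → -$802.58
  Mar: +$570.76 → -$231.82
  Apr: +$570.76 → $338.94
  May: +$570.76 → $909.70
  Jun: +$570.76 → $1,480.46
  Jul: +$570.76 − $2,051.22 → $0.00
Lowest trial balance = -$2,175.92 (Aug)
Initial deposit = cushion − low point = $1,141.52 − (-$2,175.92) = $3,317.44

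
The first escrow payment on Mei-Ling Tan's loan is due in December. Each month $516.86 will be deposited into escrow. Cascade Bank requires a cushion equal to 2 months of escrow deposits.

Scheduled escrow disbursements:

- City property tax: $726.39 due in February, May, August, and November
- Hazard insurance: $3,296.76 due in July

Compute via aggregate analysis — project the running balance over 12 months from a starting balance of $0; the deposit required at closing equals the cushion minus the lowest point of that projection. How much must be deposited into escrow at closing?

Cushion = 2 × $516.86 = $1,033.72
Trial balance (start $0, +$516.86 each month, − disbursements):
  Dec: +$516.86 → $516.86
  Jan: +$516.86 → $1,033.72
  Feb: +$516.86 − $726.39 → $824.19
  Mar: +$516.86 → $1,341.05
  Apr: +$516.86 → $1,857.91
  May: +$516.86 − $726.39 → $1,648.38
  Jun: +$516.86 → $2,165.24
  Jul: +$516.86 − $3,296.76 → -$614.66
  Aug: +$516.86 − $726.39 → -$824.19
  Sep: +$516.86 → -$307.33
  Oct: +$516.86 → $209.53
  Nov: +$516.86 − $726.39 → $0.00
Lowest trial balance = -$824.19 (Aug)
Initial deposit = cushion − low point = $1,033.72 − (-$824.19) = $1,857.91

$1,857.91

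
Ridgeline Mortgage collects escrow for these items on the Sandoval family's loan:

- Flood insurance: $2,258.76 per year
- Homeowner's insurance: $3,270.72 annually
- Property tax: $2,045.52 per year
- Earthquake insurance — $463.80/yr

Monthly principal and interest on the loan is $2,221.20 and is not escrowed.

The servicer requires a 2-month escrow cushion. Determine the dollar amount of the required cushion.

Flood insurance — $2,258.76 annually
Homeowner's insurance — $3,270.72 annually
Property tax — $2,045.52 annually
Earthquake insurance — $463.80 annually
Total annual escrow = $2,258.76 + $3,270.72 + $2,045.52 + $463.80 = $8,038.80
Monthly escrow = $8,038.80 / 12 = $669.90
Cushion = 2 × $669.90 = $1,339.80

$1,339.80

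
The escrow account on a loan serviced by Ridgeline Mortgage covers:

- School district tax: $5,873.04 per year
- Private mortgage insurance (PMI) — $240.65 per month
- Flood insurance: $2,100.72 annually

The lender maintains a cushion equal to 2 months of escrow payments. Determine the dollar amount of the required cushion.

$1,810.26

School district tax — $5,873.04 annually
Private mortgage insurance (PMI) — $240.65 × 12 = $2,887.80 annually
Flood insurance — $2,100.72 annually
Total annual escrow = $5,873.04 + $2,887.80 + $2,100.72 = $10,861.56
Monthly escrow = $10,861.56 / 12 = $905.13
Required cushion = 2 × $905.13 = $1,810.26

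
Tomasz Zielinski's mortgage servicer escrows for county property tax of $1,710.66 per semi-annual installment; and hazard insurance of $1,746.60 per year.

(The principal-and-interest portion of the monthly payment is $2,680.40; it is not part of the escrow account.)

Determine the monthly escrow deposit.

$430.66

County property tax = $1,710.66 × 2 = $3,421.32 annually
Hazard insurance = $1,746.60 annually
Total per year = $3,421.32 + $1,746.60 = $5,167.92
Base monthly escrow = $5,167.92 ÷ 12 = $430.66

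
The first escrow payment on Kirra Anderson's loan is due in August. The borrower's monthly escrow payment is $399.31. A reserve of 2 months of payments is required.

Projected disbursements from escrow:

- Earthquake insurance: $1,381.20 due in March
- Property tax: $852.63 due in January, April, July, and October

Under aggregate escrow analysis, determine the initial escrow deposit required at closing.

$1,143.92

Cushion = 2 × $399.31 = $798.62
Trial balance (start $0, +$399.31 each month, − disbursements):
  Aug: +$399.31 → $399.31
  Sep: +$399.31 → $798.62
  Oct: +$399.31 − $852.63 → $345.30
  Nov: +$399.31 → $744.61
  Dec: +$399.31 → $1,143.92
  Jan: +$399.31 − $852.63 → $690.60
  Feb: +$399.31 → $1,089.91
  Mar: +$399.31 − $1,381.20 → $108.02
  Apr: +$399.31 − $852.63 → -$345.30
  May: +$399.31 → $54.01
  Jun: +$399.31 → $453.32
  Jul: +$399.31 − $852.63 → $0.00
Lowest trial balance = -$345.30 (Apr)
Initial deposit = cushion − low point = $798.62 − (-$345.30) = $1,143.92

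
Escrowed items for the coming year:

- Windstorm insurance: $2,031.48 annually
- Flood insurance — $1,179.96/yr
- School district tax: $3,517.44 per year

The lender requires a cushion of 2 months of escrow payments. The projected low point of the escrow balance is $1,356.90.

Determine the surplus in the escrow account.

Windstorm insurance: $2,031.48
Flood insurance: $1,179.96
School district tax: $3,517.44
Annual escrow total = $2,031.48 + $1,179.96 + $3,517.44 = $6,728.88
Monthly = $6,728.88 ÷ 12 = $560.74
Required cushion = 2 × $560.74 = $1,121.48
Excess over cushion: $1,356.90 − $1,121.48 = $235.42

$235.42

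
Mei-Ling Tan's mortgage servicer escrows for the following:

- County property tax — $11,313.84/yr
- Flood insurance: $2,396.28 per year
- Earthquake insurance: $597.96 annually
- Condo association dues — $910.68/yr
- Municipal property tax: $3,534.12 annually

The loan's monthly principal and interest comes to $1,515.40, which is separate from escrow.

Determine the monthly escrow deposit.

$1,562.74

County property tax: $11,313.84 per year
Flood insurance: $2,396.28 per year
Earthquake insurance: $597.96 per year
Condo association dues: $910.68 per year
Municipal property tax: $3,534.12 per year
Yearly total = $11,313.84 + $2,396.28 + $597.96 + $910.68 + $3,534.12 = $18,752.88
Base monthly escrow = $18,752.88 / 12 = $1,562.74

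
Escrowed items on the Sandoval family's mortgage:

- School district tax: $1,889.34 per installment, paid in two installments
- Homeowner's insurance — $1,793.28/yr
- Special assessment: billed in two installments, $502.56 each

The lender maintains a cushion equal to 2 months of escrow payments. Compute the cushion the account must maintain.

School district tax — $1,889.34 × 2 = $3,778.68 per year
Homeowner's insurance — $1,793.28 per year
Special assessment — $502.56 × 2 = $1,005.12 per year
Total annual escrow = $3,778.68 + $1,793.28 + $1,005.12 = $6,577.08
Monthly = $6,577.08 ÷ 12 = $548.09
Required cushion = 2 × $548.09 = $1,096.18

$1,096.18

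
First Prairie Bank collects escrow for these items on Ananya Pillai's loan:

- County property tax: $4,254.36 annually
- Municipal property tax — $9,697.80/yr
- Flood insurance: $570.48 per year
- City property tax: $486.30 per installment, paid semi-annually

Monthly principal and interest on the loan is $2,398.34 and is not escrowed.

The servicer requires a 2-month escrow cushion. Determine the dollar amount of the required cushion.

$2,582.54

County property tax = $4,254.36/yr
Municipal property tax = $9,697.80/yr
Flood insurance = $570.48/yr
City property tax = $486.30 × 2 = $972.60/yr
Total per year = $15,495.24
Per month = $15,495.24 ÷ 12 = $1,291.27
Required cushion = 2 × $1,291.27 = $2,582.54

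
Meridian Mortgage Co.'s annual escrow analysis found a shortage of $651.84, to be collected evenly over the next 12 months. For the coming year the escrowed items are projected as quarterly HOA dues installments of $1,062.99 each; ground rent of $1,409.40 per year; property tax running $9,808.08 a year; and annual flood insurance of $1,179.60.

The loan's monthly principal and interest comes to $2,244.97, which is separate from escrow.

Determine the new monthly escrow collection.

$1,441.74

HOA dues — $1,062.99 × 4 = $4,251.96 annually
Ground rent — $1,409.40 annually
Property tax — $9,808.08 annually
Flood insurance — $1,179.60 annually
Combined annual = $16,649.04
Monthly = $16,649.04 / 12 = $1,387.42
Monthly shortage recovery: $651.84 ÷ 12 = $54.32
New monthly escrow = $1,387.42 + $54.32 = $1,441.74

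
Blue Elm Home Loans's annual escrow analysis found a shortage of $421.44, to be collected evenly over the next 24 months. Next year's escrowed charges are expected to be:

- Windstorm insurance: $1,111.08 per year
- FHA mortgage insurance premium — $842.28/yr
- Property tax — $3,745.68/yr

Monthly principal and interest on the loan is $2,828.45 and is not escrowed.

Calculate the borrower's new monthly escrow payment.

$492.48

Windstorm insurance — $1,111.08 annually
FHA mortgage insurance premium — $842.28 annually
Property tax — $3,745.68 annually
Annual escrow total = $1,111.08 + $842.28 + $3,745.68 = $5,699.04
Monthly escrow = $5,699.04 ÷ 12 = $474.92
Shortage per month = $421.44 / 24 = $17.56
New monthly escrow = $474.92 + $17.56 = $492.48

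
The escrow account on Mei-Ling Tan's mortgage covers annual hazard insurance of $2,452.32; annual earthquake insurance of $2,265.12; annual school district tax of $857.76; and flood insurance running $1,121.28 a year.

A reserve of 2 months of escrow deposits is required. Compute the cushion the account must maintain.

$1,116.08

Hazard insurance: $2,452.32
Earthquake insurance: $2,265.12
School district tax: $857.76
Flood insurance: $1,121.28
Annual escrow total = $6,696.48
Monthly = $6,696.48 / 12 = $558.04
Required cushion = 2 × $558.04 = $1,116.08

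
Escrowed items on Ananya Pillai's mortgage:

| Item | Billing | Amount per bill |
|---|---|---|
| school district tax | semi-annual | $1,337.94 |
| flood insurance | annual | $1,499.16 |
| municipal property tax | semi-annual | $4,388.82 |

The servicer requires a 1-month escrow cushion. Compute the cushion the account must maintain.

$1,079.39

School district tax: $1,337.94 × 2 = $2,675.88
Flood insurance: $1,499.16
Municipal property tax: $4,388.82 × 2 = $8,777.64
Total per year = $2,675.88 + $1,499.16 + $8,777.64 = $12,952.68
Monthly = $12,952.68 / 12 = $1,079.39
Reserve = 1 × $1,079.39 = $1,079.39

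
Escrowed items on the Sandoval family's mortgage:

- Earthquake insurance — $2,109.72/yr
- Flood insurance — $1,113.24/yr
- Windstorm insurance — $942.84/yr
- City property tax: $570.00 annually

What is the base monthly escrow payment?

$394.65

Earthquake insurance = $2,109.72 annually
Flood insurance = $1,113.24 annually
Windstorm insurance = $942.84 annually
City property tax = $570.00 annually
Yearly total = $2,109.72 + $1,113.24 + $942.84 + $570.00 = $4,735.80
Per month = $4,735.80 ÷ 12 = $394.65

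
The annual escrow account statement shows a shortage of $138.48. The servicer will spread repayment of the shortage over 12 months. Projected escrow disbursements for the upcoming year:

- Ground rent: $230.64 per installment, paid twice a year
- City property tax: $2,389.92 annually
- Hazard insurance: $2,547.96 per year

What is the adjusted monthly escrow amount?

$461.47

Ground rent: $230.64 × 2 = $461.28
City property tax: $2,389.92
Hazard insurance: $2,547.96
Annual escrow total = $5,399.16
Per month = $5,399.16 / 12 = $449.93
Shortage per month = $138.48 / 12 = $11.54
Adjusted monthly = $449.93 + $11.54 = $461.47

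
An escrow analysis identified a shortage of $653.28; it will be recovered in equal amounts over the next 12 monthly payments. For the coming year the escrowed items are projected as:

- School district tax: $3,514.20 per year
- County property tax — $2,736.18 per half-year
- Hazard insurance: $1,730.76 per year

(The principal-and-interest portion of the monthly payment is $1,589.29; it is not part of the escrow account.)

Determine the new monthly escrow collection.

School district tax — $3,514.20 per year
County property tax — $2,736.18 × 2 = $5,472.36 per year
Hazard insurance — $1,730.76 per year
Annual escrow total = $10,717.32
Base monthly escrow = $10,717.32 ÷ 12 = $893.11
Shortage spread = $653.28 ÷ 12 = $54.44/mo
New monthly escrow = $893.11 + $54.44 = $947.55

$947.55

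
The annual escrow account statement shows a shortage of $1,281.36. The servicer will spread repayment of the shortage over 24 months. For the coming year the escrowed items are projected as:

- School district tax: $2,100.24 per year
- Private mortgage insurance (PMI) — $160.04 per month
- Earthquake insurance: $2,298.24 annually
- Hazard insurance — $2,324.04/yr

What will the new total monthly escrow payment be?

$773.64

School district tax: $2,100.24 per year
Private mortgage insurance (PMI): $160.04 × 12 = $1,920.48 per year
Earthquake insurance: $2,298.24 per year
Hazard insurance: $2,324.04 per year
Annual escrow total = $2,100.24 + $1,920.48 + $2,298.24 + $2,324.04 = $8,643.00
Monthly = $8,643.00 ÷ 12 = $720.25
Monthly shortage recovery: $1,281.36 / 24 = $53.39
New monthly escrow = $720.25 + $53.39 = $773.64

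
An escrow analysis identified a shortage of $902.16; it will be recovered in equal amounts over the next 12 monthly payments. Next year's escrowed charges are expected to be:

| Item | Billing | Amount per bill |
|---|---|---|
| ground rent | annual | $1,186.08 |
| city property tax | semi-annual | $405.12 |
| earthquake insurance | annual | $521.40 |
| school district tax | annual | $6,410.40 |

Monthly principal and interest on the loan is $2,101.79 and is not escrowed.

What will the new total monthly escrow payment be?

Ground rent: $1,186.08
City property tax: $405.12 × 2 = $810.24
Earthquake insurance: $521.40
School district tax: $6,410.40
Total annual escrow = $8,928.12
Per month = $8,928.12 / 12 = $744.01
Monthly shortage recovery: $902.16 / 12 = $75.18
New monthly escrow = $744.01 + $75.18 = $819.19

$819.19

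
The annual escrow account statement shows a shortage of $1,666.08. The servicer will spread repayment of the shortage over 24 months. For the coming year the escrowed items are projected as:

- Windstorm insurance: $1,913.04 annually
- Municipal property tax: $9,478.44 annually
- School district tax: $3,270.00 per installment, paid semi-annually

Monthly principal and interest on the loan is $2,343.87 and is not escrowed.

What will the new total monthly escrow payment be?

$1,563.71

Windstorm insurance = $1,913.04
Municipal property tax = $9,478.44
School district tax = $3,270.00 × 2 = $6,540.00
Yearly total = $1,913.04 + $9,478.44 + $6,540.00 = $17,931.48
Monthly = $17,931.48 ÷ 12 = $1,494.29
Shortage spread = $1,666.08 ÷ 24 = $69.42/mo
Adjusted monthly = $1,494.29 + $69.42 = $1,563.71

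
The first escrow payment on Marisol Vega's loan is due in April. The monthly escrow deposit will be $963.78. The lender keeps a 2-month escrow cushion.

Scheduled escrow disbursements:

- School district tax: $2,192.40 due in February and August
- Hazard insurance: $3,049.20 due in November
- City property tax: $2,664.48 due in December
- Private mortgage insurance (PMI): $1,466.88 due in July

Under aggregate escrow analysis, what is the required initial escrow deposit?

Cushion = 2 × $963.78 = $1,927.56
Trial balance (start $0, +$963.78 each month, − disbursements):
  Apr: +$963.78 → $963.78
  May: +$963.78 → $1,927.56
  Jun: +$963.78 → $2,891.34
  Jul: +$963.78 − $1,466.88 → $2,388.24
  Aug: +$963.78 − $2,192.40 → $1,159.62
  Sep: +$963.78 → $2,123.40
  Oct: +$963.78 → $3,087.18
  Nov: +$963.78 − $3,049.20 → $1,001.76
  Dec: +$963.78 − $2,664.48 → -$698.94
  Jan: +$963.78 → $264.84
  Feb: +$963.78 − $2,192.40 → -$963.78
  Mar: +$963.78 → $0.00
Lowest trial balance = -$963.78 (Feb)
Initial deposit = cushion − low point = $1,927.56 − (-$963.78) = $2,891.34

$2,891.34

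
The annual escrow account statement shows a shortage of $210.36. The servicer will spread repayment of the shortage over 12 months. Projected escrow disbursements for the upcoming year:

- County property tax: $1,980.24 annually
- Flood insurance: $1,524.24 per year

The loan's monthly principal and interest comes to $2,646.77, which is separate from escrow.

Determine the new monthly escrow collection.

$309.57

County property tax = $1,980.24/yr
Flood insurance = $1,524.24/yr
Annual escrow total = $1,980.24 + $1,524.24 = $3,504.48
Per month = $3,504.48 ÷ 12 = $292.04
Shortage per month = $210.36 / 12 = $17.53
New monthly escrow = $292.04 + $17.53 = $309.57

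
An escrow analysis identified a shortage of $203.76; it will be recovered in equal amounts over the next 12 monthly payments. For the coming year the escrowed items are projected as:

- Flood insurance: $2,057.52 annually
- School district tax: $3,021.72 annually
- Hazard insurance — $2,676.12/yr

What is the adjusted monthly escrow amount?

Flood insurance: $2,057.52
School district tax: $3,021.72
Hazard insurance: $2,676.12
Annual escrow total = $2,057.52 + $3,021.72 + $2,676.12 = $7,755.36
Monthly escrow = $7,755.36 ÷ 12 = $646.28
Shortage per month = $203.76 / 12 = $16.98
New monthly escrow = $646.28 + $16.98 = $663.26

$663.26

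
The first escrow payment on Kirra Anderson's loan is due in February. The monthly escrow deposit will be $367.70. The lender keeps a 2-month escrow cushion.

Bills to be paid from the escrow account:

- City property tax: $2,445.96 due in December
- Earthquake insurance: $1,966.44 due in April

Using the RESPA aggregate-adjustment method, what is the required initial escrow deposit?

$1,598.74

Cushion = 2 × $367.70 = $735.40
Trial balance (start $0, +$367.70 each month, − disbursements):
  Feb: +$367.70 → $367.70
  Mar: +$367.70 → $735.40
  Apr: +$367.70 − $1,966.44 → -$863.34
  May: +$367.70 → -$495.64
  Jun: +$367.70 → -$127.94
  Jul: +$367.70 → $239.76
  Aug: +$367.70 → $607.46
  Sep: +$367.70 → $975.16
  Oct: +$367.70 → $1,342.86
  Nov: +$367.70 → $1,710.56
  Dec: +$367.70 − $2,445.96 → -$367.70
  Jan: +$367.70 → $0.00
Lowest trial balance = -$863.34 (Apr)
Initial deposit = cushion − low point = $735.40 − (-$863.34) = $1,598.74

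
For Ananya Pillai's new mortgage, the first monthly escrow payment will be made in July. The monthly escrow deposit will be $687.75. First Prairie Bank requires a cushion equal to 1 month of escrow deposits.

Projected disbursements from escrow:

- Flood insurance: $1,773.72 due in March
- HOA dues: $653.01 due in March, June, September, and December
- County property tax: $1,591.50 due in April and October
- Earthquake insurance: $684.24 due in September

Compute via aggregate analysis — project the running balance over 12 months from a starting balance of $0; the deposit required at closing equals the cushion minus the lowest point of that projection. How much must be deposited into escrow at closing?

Cushion = 1 × $687.75 = $687.75
Trial balance (start $0, +$687.75 each month, − disbursements):
  Jul: +$687.75 → $687.75
  Aug: +$687.75 → $1,375.50
  Sep: +$687.75 − $1,337.25 → $726.00
  Oct: +$687.75 − $1,591.50 → -$177.75
  Nov: +$687.75 → $510.00
  Dec: +$687.75 − $653.01 → $544.74
  Jan: +$687.75 → $1,232.49
  Feb: +$687.75 → $1,920.24
  Mar: +$687.75 − $2,426.73 → $181.26
  Apr: +$687.75 − $1,591.50 → -$722.49
  May: +$687.75 → -$34.74
  Jun: +$687.75 − $653.01 → $0.00
Lowest trial balance = -$722.49 (Apr)
Initial deposit = cushion − low point = $687.75 − (-$722.49) = $1,410.24

$1,410.24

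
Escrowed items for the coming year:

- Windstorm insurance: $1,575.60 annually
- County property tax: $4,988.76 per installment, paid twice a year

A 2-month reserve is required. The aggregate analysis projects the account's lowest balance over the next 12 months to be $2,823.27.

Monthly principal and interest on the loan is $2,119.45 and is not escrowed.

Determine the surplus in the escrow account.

$897.75

Windstorm insurance — $1,575.60/yr
County property tax — $4,988.76 × 2 = $9,977.52/yr
Total annual escrow = $1,575.60 + $9,977.52 = $11,553.12
Per month = $11,553.12 / 12 = $962.76
Required cushion = 2 × $962.76 = $1,925.52
Excess over cushion: $2,823.27 − $1,925.52 = $897.75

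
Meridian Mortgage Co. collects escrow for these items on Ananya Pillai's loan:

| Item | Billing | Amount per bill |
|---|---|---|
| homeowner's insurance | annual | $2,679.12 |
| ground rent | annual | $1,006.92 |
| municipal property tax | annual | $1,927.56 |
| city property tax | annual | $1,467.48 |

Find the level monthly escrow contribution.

Homeowner's insurance — $2,679.12/yr
Ground rent — $1,006.92/yr
Municipal property tax — $1,927.56/yr
City property tax — $1,467.48/yr
Total annual escrow = $2,679.12 + $1,006.92 + $1,927.56 + $1,467.48 = $7,081.08
Monthly = $7,081.08 / 12 = $590.09

$590.09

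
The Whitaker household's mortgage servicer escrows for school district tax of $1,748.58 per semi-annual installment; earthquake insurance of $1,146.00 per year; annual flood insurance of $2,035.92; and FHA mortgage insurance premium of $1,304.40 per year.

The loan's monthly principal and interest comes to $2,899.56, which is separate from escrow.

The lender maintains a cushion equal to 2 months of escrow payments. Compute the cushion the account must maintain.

$1,330.58

School district tax: $1,748.58 × 2 = $3,497.16 per year
Earthquake insurance: $1,146.00 per year
Flood insurance: $2,035.92 per year
FHA mortgage insurance premium: $1,304.40 per year
Total per year = $3,497.16 + $1,146.00 + $2,035.92 + $1,304.40 = $7,983.48
Per month = $7,983.48 / 12 = $665.29
Cushion = 2 × $665.29 = $1,330.58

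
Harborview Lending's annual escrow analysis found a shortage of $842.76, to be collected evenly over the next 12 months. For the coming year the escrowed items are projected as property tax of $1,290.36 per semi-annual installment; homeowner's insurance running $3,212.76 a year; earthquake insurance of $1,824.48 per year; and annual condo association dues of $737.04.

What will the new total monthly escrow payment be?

Property tax: $1,290.36 × 2 = $2,580.72
Homeowner's insurance: $3,212.76
Earthquake insurance: $1,824.48
Condo association dues: $737.04
Total annual escrow = $2,580.72 + $3,212.76 + $1,824.48 + $737.04 = $8,355.00
Per month = $8,355.00 / 12 = $696.25
Monthly shortage recovery: $842.76 / 12 = $70.23
Adjusted monthly = $696.25 + $70.23 = $766.48

$766.48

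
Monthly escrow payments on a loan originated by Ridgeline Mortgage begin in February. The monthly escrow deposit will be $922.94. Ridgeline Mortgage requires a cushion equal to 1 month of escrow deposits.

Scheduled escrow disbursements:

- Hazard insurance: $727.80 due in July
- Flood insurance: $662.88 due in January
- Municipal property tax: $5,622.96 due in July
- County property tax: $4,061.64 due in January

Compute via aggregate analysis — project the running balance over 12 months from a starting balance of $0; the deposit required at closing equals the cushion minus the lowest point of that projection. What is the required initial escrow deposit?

$1,736.06

Cushion = 1 × $922.94 = $922.94
Trial balance (start $0, +$922.94 each month, − disbursements):
  Feb: +$922.94 → $922.94
  Mar: +$922.94 → $1,845.88
  Apr: +$922.94 → $2,768.82
  May: +$922.94 → $3,691.76
  Jun: +$922.94 → $4,614.70
  Jul: +$922.94 − $6,350.76 → -$813.12
  Aug: +$922.94 → $109.82
  Sep: +$922.94 → $1,032.76
  Oct: +$922.94 → $1,955.70
  Nov: +$922.94 → $2,878.64
  Dec: +$922.94 → $3,801.58
  Jan: +$922.94 − $4,724.52 → $0.00
Lowest trial balance = -$813.12 (Jul)
Initial deposit = cushion − low point = $922.94 − (-$813.12) = $1,736.06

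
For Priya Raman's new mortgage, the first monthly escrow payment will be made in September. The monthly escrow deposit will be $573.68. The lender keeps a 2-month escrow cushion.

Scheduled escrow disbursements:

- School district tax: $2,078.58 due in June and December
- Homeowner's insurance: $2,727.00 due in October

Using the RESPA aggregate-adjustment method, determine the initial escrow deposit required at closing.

$3,658.22

Cushion = 2 × $573.68 = $1,147.36
Trial balance (start $0, +$573.68 each month, − disbursements):
  Sep: +$573.68 → $573.68
  Oct: +$573.68 − $2,727.00 → -$1,579.64
  Nov: +$573.68 → -$1,005.96
  Dec: +$573.68 − $2,078.58 → -$2,510.86
  Jan: +$573.68 → -$1,937.18
  Feb: +$573.68 → -$1,363.50
  Mar: +$573.68 → -$789.82
  Apr: +$573.68 → -$216.14
  May: +$573.68 → $357.54
  Jun: +$573.68 − $2,078.58 → -$1,147.36
  Jul: +$573.68 → -$573.68
  Aug: +$573.68 → $0.00
Lowest trial balance = -$2,510.86 (Dec)
Initial deposit = cushion − low point = $1,147.36 − (-$2,510.86) = $3,658.22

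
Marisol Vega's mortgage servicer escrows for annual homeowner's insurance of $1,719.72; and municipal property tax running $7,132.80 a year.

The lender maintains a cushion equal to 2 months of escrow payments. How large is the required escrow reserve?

Homeowner's insurance — $1,719.72/yr
Municipal property tax — $7,132.80/yr
Combined annual = $1,719.72 + $7,132.80 = $8,852.52
Monthly escrow = $8,852.52 ÷ 12 = $737.71
Reserve = 2 × $737.71 = $1,475.42

$1,475.42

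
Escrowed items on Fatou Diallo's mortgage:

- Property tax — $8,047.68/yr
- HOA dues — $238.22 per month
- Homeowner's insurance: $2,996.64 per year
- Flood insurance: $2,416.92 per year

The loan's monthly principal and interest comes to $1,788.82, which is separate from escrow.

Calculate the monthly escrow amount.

Property tax — $8,047.68
HOA dues — $238.22 × 12 = $2,858.64
Homeowner's insurance — $2,996.64
Flood insurance — $2,416.92
Yearly total = $16,319.88
Monthly escrow = $16,319.88 ÷ 12 = $1,359.99

$1,359.99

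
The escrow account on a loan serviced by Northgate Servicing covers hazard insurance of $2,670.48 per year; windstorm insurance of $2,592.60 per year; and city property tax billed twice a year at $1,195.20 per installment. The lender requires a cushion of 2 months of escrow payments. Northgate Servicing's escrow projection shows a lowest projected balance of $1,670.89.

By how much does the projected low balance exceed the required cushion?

Hazard insurance: $2,670.48 annually
Windstorm insurance: $2,592.60 annually
City property tax: $1,195.20 × 2 = $2,390.40 annually
Annual escrow total = $2,670.48 + $2,592.60 + $2,390.40 = $7,653.48
Per month = $7,653.48 / 12 = $637.79
Required cushion = 2 × $637.79 = $1,275.58
Excess over cushion: $1,670.89 − $1,275.58 = $395.31

$395.31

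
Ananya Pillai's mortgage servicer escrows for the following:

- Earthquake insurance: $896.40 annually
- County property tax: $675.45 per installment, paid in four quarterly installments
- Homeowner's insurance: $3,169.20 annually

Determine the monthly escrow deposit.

$563.95

Earthquake insurance = $896.40 per year
County property tax = $675.45 × 4 = $2,701.80 per year
Homeowner's insurance = $3,169.20 per year
Annual escrow total = $896.40 + $2,701.80 + $3,169.20 = $6,767.40
Per month = $6,767.40 ÷ 12 = $563.95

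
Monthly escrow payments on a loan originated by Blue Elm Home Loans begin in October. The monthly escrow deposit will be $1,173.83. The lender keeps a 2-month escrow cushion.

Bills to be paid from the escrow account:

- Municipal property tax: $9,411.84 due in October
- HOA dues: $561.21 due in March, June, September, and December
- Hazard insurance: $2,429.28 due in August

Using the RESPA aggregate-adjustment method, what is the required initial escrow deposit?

$10,585.67

Cushion = 2 × $1,173.83 = $2,347.66
Trial balance (start $0, +$1,173.83 each month, − disbursements):
  Oct: +$1,173.83 − $9,411.84 → -$8,238.01
  Nov: +$1,173.83 → -$7,064.18
  Dec: +$1,173.83 − $561.21 → -$6,451.56
  Jan: +$1,173.83 → -$5,277.73
  Feb: +$1,173.83 → -$4,103.90
  Mar: +$1,173.83 − $561.21 → -$3,491.28
  Apr: +$1,173.83 → -$2,317.45
  May: +$1,173.83 → -$1,143.62
  Jun: +$1,173.83 − $561.21 → -$531.00
  Jul: +$1,173.83 → $642.83
  Aug: +$1,173.83 − $2,429.28 → -$612.62
  Sep: +$1,173.83 − $561.21 → $0.00
Lowest trial balance = -$8,238.01 (Oct)
Initial deposit = cushion − low point = $2,347.66 − (-$8,238.01) = $10,585.67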